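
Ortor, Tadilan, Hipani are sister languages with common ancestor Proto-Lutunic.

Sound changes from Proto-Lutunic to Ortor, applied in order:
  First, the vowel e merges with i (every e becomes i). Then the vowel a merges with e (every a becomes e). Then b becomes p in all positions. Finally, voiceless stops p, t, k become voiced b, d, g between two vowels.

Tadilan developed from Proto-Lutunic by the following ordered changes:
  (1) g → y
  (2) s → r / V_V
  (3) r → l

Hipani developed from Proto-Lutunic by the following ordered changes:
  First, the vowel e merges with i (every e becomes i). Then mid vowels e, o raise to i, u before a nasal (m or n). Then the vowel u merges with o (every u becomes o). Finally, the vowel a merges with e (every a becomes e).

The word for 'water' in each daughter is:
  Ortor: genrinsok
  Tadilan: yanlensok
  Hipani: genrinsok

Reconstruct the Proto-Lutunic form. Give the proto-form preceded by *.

*ganrensok

Position 1: Ortor has g, Tadilan has y, Hipani has g. Hipani preserves g here (none of its changes turn any other segment into g), so the proto-segment is *g.
Position 5: Ortor has i, Tadilan has e, Hipani has i. Tadilan preserves e here (none of its changes turn any other segment into e), so the proto-segment is *e.
Position 4: Ortor has r, Tadilan has l, Hipani has r. Ortor preserves r here (none of its changes turn any other segment into r), so the proto-segment is *r.
Verify the candidate proto-form against each daughter:
Ortor: *ganrensok
  ganrensok → ganrinsok   [vowel merger]
  ganrinsok → genrinsok   [vowel merger]
  genrinsok (rule 3 does not apply)
  genrinsok (rule 4 does not apply)
  giving Ortor genrinsok.
Tadilan: *ganrensok > yanrensok > yanlensok  (by unconditioned shift, unconditioned shift)
Hipani: *ganrensok
  ganrensok → ganrinsok   [vowel merger]
  ganrinsok (rule 2 does not apply)
  ganrinsok (rule 3 does not apply)
  ganrinsok → genrinsok   [vowel merger]
  giving Hipani genrinsok.
No other proto-form is consistent with every reflex, so the reconstruction is *ganrensok.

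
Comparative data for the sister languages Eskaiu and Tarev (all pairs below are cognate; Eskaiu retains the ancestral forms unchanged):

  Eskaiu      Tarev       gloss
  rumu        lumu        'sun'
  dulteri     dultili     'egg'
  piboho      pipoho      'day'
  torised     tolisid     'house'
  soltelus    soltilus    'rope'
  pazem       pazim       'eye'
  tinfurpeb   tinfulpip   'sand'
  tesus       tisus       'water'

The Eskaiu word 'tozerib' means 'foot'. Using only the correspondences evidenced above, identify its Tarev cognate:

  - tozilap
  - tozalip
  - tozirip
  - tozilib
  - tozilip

tozilip

dulteri ~ dultili — Eskaiu e corresponds to Tarev i after a consonant, before r.
dulteri ~ dultili, torised ~ tolisid — Eskaiu r corresponds to Tarev l between vowels (before a front vowel).
tinfurpeb ~ tinfulpip — Eskaiu b corresponds to Tarev p word-finally.
Applying these to Eskaiu 'tozerib':
  tozerib → tozirib   (e→i after a consonant, before r)
  tozirib → tozilib   (r→l between vowels (before a front vowel))
  tozilib → tozilip   (b→p word-finally)
So the Tarev cognate is 'tozilip'.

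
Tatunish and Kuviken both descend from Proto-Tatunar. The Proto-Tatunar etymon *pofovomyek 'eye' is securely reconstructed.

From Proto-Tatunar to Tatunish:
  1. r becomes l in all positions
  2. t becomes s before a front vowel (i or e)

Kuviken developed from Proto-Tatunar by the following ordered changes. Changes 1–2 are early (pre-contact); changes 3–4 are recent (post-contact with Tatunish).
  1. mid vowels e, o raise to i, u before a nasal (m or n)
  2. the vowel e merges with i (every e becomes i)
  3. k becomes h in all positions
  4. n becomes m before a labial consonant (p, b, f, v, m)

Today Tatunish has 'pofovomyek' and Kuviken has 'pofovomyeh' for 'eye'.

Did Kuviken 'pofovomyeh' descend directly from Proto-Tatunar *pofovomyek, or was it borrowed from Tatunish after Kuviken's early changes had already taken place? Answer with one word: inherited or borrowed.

If inherited, *pofovomyek would pass through all of Kuviken's changes:
Kuviken: *pofovomyek
  pofovomyek → pofovumyek   [pre-nasal raising]
  pofovumyek → pofovumyik   [vowel merger]
  pofovumyik → pofovumyih   [unconditioned shift]
  pofovumyih (rule 4 does not apply)
  giving Kuviken pofovumyih.
If borrowed from Tatunish 'pofovomyek' after the early changes, it would undergo only the recent ones:
  rule 3 (unconditioned shift): pofovomyek → pofovomyeh
  rule 4 (nasal place assimilation): no change (pofovomyeh)
  ⇒ as a loan: pofovomyeh
Kuviken 'pofovomyeh' matches the loan outcome 'pofovomyeh', not the inherited 'pofovumyih' — it skipped the early Kuviken changes, so it was borrowed from Tatunish.

borrowed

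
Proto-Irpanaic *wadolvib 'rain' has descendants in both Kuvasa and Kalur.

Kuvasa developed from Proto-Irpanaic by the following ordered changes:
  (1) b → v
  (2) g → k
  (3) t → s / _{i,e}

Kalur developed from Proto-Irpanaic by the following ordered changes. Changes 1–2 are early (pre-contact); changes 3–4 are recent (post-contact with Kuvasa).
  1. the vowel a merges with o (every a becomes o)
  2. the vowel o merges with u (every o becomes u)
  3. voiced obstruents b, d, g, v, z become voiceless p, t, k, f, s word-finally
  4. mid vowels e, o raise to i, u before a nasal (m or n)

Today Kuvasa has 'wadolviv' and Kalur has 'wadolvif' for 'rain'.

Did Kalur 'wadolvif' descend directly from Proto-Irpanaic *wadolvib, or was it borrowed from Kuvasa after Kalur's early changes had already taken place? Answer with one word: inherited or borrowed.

borrowed

If inherited, *wadolvib would pass through all of Kalur's changes:
Kalur: *wadolvib
  wadolvib → wodolvib   [vowel merger]
  wodolvib → wudulvib   [vowel merger]
  wudulvib → wudulvip   [final devoicing]
  wudulvip (rule 4 does not apply)
  giving Kalur wudulvip.
If borrowed from Kuvasa 'wadolviv' after the early changes, it would undergo only the recent ones:
  rule 3 (final devoicing): wadolviv → wadolvif
  rule 4 (pre-nasal raising): no change (wadolvif)
  ⇒ as a loan: wadolvif
Kalur 'wadolvif' matches the loan outcome 'wadolvif', not the inherited 'wudulvip' — it skipped the early Kalur changes, so it was borrowed from Kuvasa.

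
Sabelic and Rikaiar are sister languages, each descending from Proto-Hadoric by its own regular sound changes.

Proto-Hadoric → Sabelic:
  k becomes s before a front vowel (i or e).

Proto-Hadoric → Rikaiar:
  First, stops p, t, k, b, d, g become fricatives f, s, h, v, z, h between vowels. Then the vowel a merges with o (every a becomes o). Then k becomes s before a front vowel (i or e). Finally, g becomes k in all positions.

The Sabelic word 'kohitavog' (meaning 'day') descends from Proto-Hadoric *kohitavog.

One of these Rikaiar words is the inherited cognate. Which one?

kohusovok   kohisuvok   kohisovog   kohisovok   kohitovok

kohisovok

Rikaiar: *kohitavog
  kohitavog → kohisavog   [intervocalic lenition]
  kohisavog → kohisovog   [vowel merger]
  kohisovog (rule 3 does not apply)
  kohisovog → kohisovok   [unconditioned shift]
  giving Rikaiar kohisovok.
The other candidates each miss or misapply at least one Rikaiar change.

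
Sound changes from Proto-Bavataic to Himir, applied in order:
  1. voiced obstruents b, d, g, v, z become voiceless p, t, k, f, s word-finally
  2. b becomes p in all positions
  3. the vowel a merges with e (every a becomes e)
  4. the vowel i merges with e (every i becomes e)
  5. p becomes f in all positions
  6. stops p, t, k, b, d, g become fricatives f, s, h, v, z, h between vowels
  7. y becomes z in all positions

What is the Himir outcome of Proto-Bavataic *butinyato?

Himir: *butinyato
  butinyato (rule 1 does not apply)
  butinyato → putinyato   [unconditioned shift]
  putinyato → putinyeto   [vowel merger]
  putinyeto → putenyeto   [vowel merger]
  putenyeto → futenyeto   [unconditioned shift]
  futenyeto → fusenyeso   [intervocalic lenition]
  fusenyeso → fusenzeso   [unconditioned shift]
  giving Himir fusenzeso.

fusenzeso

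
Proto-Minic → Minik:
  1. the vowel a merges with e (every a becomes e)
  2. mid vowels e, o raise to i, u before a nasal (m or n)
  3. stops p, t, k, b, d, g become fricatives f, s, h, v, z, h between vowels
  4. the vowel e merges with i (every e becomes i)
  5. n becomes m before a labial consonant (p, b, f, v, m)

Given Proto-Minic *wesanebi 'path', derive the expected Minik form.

Minik: *wesanebi
  wesanebi → wesenebi   [vowel merger]
  wesenebi → wesinebi   [pre-nasal raising]
  wesinebi → wesinevi   [intervocalic lenition]
  wesinevi → wisinivi   [vowel merger]
  wisinivi (rule 5 does not apply)
  giving Minik wisinivi.

wisinivi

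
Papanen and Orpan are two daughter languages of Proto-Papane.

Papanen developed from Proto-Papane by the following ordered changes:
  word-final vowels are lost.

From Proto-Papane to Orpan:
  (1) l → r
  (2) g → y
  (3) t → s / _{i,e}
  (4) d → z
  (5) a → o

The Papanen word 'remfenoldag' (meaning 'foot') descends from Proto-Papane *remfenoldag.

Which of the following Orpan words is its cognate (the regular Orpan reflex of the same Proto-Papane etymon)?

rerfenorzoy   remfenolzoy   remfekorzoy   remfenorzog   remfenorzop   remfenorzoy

remfenorzoy

Orpan: start from *remfenoldag.
  rule 1 (unconditioned shift): remfenoldag → remfenordag
  rule 2 (unconditioned shift): remfenordag → remfenorday
  rule 3: no change — remfenorday
  rule 4 (unconditioned shift): remfenorday → remfenorzay
  rule 5 (vowel merger): remfenorzay → remfenorzoy
  ⇒ Orpan remfenorzoy
Only 'remfenorzoy' matches the regular Orpan development of *remfenoldag.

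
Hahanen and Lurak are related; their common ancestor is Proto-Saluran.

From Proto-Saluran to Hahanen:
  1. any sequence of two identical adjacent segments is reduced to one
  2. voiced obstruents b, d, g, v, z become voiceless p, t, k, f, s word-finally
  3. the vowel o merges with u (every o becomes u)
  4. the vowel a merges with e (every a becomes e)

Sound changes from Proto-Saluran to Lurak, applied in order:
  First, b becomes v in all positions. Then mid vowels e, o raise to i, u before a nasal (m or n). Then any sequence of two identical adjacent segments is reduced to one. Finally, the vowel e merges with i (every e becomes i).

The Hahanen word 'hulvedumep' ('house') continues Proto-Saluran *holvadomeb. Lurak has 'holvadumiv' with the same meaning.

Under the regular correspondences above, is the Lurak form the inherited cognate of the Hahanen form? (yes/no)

yes

Derive the expected Lurak reflex of *holvadomeb:
Lurak: *holvadomeb > holvadomev > holvadumev > holvadumiv  (by unconditioned shift, pre-nasal raising, vowel merger)
Lurak 'holvadumiv' matches the regular reflex exactly, so the pair is cognate.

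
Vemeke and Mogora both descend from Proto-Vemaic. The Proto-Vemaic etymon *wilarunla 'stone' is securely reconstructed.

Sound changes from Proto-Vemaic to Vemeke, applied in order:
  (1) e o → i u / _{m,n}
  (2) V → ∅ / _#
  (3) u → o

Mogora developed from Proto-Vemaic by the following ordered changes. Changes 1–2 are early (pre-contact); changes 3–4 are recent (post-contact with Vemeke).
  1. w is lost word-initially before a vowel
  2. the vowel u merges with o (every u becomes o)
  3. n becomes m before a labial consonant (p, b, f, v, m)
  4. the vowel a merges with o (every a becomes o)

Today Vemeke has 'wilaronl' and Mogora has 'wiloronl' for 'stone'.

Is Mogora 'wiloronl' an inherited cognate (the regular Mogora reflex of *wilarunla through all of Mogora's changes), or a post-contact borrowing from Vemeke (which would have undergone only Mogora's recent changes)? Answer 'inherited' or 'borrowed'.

borrowed

If inherited, *wilarunla would pass through all of Mogora's changes:
Mogora: start from *wilarunla.
  rule 1 (glide loss): wilarunla → ilarunla
  rule 2 (vowel merger): ilarunla → ilaronla
  rule 3: no change — ilaronla
  rule 4 (vowel merger): ilaronla → iloronlo
  ⇒ Mogora iloronlo
If borrowed from Vemeke 'wilaronl' after the early changes, it would undergo only the recent ones:
  rule 3 (nasal place assimilation): no change (wilaronl)
  rule 4 (vowel merger): wilaronl → wiloronl
  ⇒ as a loan: wiloronl
Mogora 'wiloronl' matches the loan outcome 'wiloronl', not the inherited 'iloronlo' — it skipped the early Mogora changes, so it was borrowed from Vemeke.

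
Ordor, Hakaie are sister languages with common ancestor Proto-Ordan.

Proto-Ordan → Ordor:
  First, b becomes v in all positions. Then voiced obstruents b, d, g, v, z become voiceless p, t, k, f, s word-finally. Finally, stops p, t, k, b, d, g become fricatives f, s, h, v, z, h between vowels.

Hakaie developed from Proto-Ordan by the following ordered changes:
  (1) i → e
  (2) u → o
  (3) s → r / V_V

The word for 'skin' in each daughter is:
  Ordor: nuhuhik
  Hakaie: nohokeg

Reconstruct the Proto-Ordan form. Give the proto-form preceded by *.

Position 4: Ordor has u, Hakaie has o. Ordor preserves u here (none of its changes turn any other segment into u), so the proto-segment is *u.
Position 5: Ordor has h, Hakaie has k. Hakaie preserves k here (none of its changes turn any other segment into k), so the proto-segment is *k.
Position 7: Ordor has k, Hakaie has g. Hakaie preserves g here (none of its changes turn any other segment into g), so the proto-segment is *g.
Verify the candidate proto-form against each daughter:
Ordor: start from *nuhukig.
  rule 1: no change — nuhukig
  rule 2 (final devoicing): nuhukig → nuhukik
  rule 3 (intervocalic lenition): nuhukik → nuhuhik
  ⇒ Ordor nuhuhik
Hakaie: *nuhukig > nuhukeg > nohokeg  (by vowel merger, vowel merger)
*nuhukig is the unique common source.

*nuhukig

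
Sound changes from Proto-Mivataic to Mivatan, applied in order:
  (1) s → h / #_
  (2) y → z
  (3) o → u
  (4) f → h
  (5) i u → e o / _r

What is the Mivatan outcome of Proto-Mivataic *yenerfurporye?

zenerhorporze

Mivatan: *yenerfurporye > zenerfurporze > zenerfurpurze > zenerhurpurze > zenerhorporze  (by unconditioned shift, vowel merger, unconditioned shift, pre-rhotic lowering)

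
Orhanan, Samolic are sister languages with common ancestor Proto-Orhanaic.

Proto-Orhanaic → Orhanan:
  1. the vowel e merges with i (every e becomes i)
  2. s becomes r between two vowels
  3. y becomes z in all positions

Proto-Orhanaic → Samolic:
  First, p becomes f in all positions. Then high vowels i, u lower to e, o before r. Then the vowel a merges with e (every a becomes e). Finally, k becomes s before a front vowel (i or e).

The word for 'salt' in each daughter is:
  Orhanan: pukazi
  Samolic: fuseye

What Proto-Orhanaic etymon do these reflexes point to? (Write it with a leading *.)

*pukaye

Position 5: Orhanan has z, Samolic has y. Samolic preserves y here (none of its changes turn any other segment into y), so the proto-segment is *y.
Position 6: Orhanan has i, Samolic has e. Taking the neighbouring segments as reconstructed: Orhanan i could go back to *e or *i; Samolic e could go back to *a or *e — the one source consistent with every daughter is *e.
Position 3: Orhanan has k, Samolic has s. Orhanan preserves k here (none of its changes turn any other segment into k), so the proto-segment is *k.
Continuing position by position gives *pukaye; check it forward:
Orhanan: *pukaye > pukayi > pukazi  (by vowel merger, unconditioned shift)
Samolic: start from *pukaye.
  rule 1 (unconditioned shift): pukaye → fukaye
  rule 2: no change — fukaye
  rule 3 (vowel merger): fukaye → fukeye
  rule 4 (palatalisation): fukeye → fuseye
  ⇒ Samolic fuseye
Only *pukaye yields all of Orhanan pukazi, Samolic fuseye.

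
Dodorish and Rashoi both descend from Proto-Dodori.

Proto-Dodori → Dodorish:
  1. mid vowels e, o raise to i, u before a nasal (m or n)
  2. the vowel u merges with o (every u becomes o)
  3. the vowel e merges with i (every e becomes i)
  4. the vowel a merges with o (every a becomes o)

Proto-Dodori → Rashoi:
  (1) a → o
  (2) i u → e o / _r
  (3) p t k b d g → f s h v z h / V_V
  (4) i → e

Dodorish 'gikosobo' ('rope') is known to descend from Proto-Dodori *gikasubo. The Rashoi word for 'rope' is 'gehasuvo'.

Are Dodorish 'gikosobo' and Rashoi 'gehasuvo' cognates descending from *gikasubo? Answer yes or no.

Derive the expected Rashoi reflex of *gikasubo:
Rashoi: start from *gikasubo.
  rule 1 (vowel merger): gikasubo → gikosubo
  rule 2: no change — gikosubo
  rule 3 (intervocalic lenition): gikosubo → gihosuvo
  rule 4 (vowel merger): gihosuvo → gehosuvo
  ⇒ Rashoi gehosuvo
The regular Rashoi reflex would be 'gehosuvo', but the attested form is 'gehasuvo'. The correspondence is irregular, so they are not cognates (the Rashoi form has a different source).

no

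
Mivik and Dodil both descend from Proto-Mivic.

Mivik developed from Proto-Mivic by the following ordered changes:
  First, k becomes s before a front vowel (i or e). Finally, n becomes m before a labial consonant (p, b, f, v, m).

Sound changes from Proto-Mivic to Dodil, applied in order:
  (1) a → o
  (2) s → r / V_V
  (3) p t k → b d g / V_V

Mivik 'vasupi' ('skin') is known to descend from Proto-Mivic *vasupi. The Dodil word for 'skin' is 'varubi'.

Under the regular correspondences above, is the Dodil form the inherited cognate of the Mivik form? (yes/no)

no

Derive the expected Dodil reflex of *vasupi:
Dodil: *vasupi > vosupi > vorupi > vorubi  (by vowel merger, rhotacism, intervocalic voicing)
The regular Dodil reflex would be 'vorubi', but the attested form is 'varubi'. The correspondence is irregular, so they are not cognates (the Dodil form has a different source).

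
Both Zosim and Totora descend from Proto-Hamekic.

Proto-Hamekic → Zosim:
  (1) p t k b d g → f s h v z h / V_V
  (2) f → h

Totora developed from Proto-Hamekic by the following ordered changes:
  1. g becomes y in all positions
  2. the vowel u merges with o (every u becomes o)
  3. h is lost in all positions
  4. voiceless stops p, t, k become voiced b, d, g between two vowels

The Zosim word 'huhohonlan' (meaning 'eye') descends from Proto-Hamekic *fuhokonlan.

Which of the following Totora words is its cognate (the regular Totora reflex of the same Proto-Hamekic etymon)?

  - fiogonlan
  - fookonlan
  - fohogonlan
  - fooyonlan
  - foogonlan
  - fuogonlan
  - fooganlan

foogonlan

Totora: *fuhokonlan
  fuhokonlan (rule 1 does not apply)
  fuhokonlan → fohokonlan   [vowel merger]
  fohokonlan → fookonlan   [h-loss]
  fookonlan → foogonlan   [intervocalic voicing]
  giving Totora foogonlan.
Among the options, 'foogonlan' alone shows every Totora change applied in order.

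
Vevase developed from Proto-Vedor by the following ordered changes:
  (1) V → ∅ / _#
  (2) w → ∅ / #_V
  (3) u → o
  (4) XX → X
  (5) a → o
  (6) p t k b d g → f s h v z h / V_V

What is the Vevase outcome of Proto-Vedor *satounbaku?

sosonbok

Vevase: *satounbaku
  satounbaku → satounbak   [apocope]
  satounbak (rule 2 does not apply)
  satounbak → satoonbak   [vowel merger]
  satoonbak → satonbak   [degemination]
  satonbak → sotonbok   [vowel merger]
  sotonbok → sosonbok   [intervocalic lenition]
  giving Vevase sosonbok.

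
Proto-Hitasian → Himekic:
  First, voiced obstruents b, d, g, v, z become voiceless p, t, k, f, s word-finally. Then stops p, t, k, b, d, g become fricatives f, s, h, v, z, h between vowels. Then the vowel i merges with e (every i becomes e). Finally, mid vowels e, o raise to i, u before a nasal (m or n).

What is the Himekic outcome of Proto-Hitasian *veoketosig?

veohesosek

Himekic: *veoketosig
  veoketosig → veoketosik   [final devoicing]
  veoketosik → veohesosik   [intervocalic lenition]
  veohesosik → veohesosek   [vowel merger]
  veohesosek (rule 4 does not apply)
  giving Himekic veohesosek.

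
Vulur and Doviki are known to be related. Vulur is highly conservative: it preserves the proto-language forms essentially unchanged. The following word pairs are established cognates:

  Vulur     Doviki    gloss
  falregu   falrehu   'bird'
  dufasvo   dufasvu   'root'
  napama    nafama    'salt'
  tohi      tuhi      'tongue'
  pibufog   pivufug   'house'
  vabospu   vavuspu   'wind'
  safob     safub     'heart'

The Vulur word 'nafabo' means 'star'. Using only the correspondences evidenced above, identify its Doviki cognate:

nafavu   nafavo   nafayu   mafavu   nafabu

vabospu ~ vavuspu — Vulur b corresponds to Doviki v between vowels (before a back vowel).
dufasvo ~ dufasvu — Vulur o corresponds to Doviki u word-finally.
Applying these to Vulur 'nafabo':
  nafabo → nafavo   (b→v between vowels (before a back vowel))
  nafavo → nafavu   (o→u word-finally)
So the Doviki cognate is 'nafavu'.

nafavu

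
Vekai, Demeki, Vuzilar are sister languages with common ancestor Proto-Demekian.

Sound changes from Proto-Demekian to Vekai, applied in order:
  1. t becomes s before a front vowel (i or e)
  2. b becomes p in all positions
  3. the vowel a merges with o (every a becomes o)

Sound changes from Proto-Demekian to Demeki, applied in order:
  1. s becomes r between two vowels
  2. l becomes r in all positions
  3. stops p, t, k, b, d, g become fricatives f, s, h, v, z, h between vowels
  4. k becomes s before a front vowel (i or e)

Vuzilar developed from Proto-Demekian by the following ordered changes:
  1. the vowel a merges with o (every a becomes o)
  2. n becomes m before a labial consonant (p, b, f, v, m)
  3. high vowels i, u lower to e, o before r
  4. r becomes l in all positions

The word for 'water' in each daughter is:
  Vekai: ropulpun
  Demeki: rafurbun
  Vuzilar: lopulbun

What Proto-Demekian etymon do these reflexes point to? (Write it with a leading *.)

Position 1: Vekai has r, Demeki has r, Vuzilar has l. Vekai preserves r here (none of its changes turn any other segment into r), so the proto-segment is *r.
Position 5: Vekai has l, Demeki has r, Vuzilar has l. Vekai preserves l here (none of its changes turn any other segment into l), so the proto-segment is *l.
Position 6: Vekai has p, Demeki has b, Vuzilar has b. Demeki preserves b here (none of its changes turn any other segment into b), so the proto-segment is *b.
Continuing position by position gives *rapulbun; check it forward:
Vekai: *rapulbun
  rapulbun (rule 1 does not apply)
  rapulbun → rapulpun   [unconditioned shift]
  rapulpun → ropulpun   [vowel merger]
  giving Vekai ropulpun.
Demeki: *rapulbun > rapurbun > rafurbun  (by unconditioned shift, intervocalic lenition)
Vuzilar: start from *rapulbun.
  rule 1 (vowel merger): rapulbun → ropulbun
  rule 2: no change — ropulbun
  rule 3: no change — ropulbun
  rule 4 (unconditioned shift): ropulbun → lopulbun
  ⇒ Vuzilar lopulbun
No other proto-form is consistent with every reflex, so the reconstruction is *rapulbun.

*rapulbun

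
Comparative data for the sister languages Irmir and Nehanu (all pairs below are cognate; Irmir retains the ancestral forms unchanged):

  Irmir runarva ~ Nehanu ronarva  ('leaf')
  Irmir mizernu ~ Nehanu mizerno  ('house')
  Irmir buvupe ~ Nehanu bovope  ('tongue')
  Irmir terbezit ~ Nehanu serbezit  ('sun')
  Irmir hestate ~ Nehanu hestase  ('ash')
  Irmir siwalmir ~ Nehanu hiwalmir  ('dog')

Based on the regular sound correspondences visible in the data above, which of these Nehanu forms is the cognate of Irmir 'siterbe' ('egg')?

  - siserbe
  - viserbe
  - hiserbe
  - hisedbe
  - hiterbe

siwalmir ~ hiwalmir — Irmir s corresponds to Nehanu h word-initially before a front vowel.
hestate ~ hestase — Irmir t corresponds to Nehanu s between vowels (before a front vowel).
Applying these to Irmir 'siterbe':
  siterbe → hiterbe   (s→h word-initially before a front vowel)
  hiterbe → hiserbe   (t→s between vowels (before a front vowel))
So the Nehanu cognate is 'hiserbe'.

hiserbe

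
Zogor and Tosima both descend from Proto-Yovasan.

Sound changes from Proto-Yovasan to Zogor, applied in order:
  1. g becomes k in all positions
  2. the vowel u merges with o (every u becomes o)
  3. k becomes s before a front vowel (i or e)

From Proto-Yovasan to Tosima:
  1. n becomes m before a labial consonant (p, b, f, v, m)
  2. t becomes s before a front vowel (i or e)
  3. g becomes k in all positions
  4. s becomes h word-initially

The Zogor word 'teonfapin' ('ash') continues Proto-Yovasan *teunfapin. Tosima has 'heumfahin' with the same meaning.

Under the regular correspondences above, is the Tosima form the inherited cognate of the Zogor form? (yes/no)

Derive the expected Tosima reflex of *teunfapin:
Tosima: *teunfapin
  teunfapin → teumfapin   [nasal place assimilation]
  teumfapin → seumfapin   [palatalisation]
  seumfapin (rule 3 does not apply)
  seumfapin → heumfapin   [debuccalisation]
  giving Tosima heumfapin.
The regular Tosima reflex would be 'heumfapin', but the attested form is 'heumfahin'. The correspondence is irregular, so they are not cognates (the Tosima form has a different source).

no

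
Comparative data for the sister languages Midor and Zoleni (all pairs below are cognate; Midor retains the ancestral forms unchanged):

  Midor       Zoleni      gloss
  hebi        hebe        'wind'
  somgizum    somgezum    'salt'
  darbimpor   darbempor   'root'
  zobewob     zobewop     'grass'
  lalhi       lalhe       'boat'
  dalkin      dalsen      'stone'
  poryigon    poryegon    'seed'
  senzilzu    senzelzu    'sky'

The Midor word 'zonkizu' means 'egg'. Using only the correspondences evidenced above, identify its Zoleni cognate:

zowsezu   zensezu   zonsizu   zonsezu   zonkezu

zonsezu

dalkin ~ dalsen — Midor k corresponds to Zoleni s after a consonant, before a front vowel.
somgizum ~ somgezum, poryigon ~ poryegon — Midor i corresponds to Zoleni e after a consonant, before a consonant other than r, m, n, p, b, f, v.
Applying these to Midor 'zonkizu':
  zonkizu → zonsizu   (k→s after a consonant, before a front vowel)
  zonsizu → zonsezu   (i→e after a consonant, before a consonant other than r, m, n, p, b, f, v)
So the Zoleni cognate is 'zonsezu'.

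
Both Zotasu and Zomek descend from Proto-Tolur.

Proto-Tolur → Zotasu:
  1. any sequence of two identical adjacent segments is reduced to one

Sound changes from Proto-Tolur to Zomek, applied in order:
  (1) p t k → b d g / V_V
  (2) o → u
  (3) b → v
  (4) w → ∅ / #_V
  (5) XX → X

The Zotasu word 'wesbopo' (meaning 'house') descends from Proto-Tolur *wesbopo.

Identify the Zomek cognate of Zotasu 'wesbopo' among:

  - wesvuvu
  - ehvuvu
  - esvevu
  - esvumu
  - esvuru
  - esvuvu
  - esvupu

Zomek: *wesbopo
  wesbopo → wesbobo   [intervocalic voicing]
  wesbobo → wesbubu   [vowel merger]
  wesbubu → wesvuvu   [unconditioned shift]
  wesvuvu → esvuvu   [glide loss]
  esvuvu (rule 5 does not apply)
  giving Zomek esvuvu.
Only 'esvuvu' matches the regular Zomek development of *wesbopo.

esvuvu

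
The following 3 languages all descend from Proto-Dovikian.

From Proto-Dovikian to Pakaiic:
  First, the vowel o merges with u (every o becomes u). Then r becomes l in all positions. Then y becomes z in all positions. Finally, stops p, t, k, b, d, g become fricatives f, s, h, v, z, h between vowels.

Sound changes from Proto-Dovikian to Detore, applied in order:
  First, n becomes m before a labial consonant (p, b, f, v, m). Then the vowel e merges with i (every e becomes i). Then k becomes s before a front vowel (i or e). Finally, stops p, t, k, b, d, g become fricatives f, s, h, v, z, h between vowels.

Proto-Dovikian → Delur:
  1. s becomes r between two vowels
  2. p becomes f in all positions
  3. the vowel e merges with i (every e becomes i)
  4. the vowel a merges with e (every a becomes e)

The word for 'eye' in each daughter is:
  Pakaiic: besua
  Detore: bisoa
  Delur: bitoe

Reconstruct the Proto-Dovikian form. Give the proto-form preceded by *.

*betoa

Position 2: Pakaiic has e, Detore has i, Delur has i. Pakaiic preserves e here (none of its changes turn any other segment into e), so the proto-segment is *e.
Position 3: Pakaiic has s, Detore has s, Delur has t. Delur preserves t here (none of its changes turn any other segment into t), so the proto-segment is *t.
Position 5: Pakaiic has a, Detore has a, Delur has e. Pakaiic preserves a here (none of its changes turn any other segment into a), so the proto-segment is *a.
Verify the candidate proto-form against each daughter:
Pakaiic: start from *betoa.
  rule 1 (vowel merger): betoa → betua
  rule 2: no change — betua
  rule 3: no change — betua
  rule 4 (intervocalic lenition): betua → besua
  ⇒ Pakaiic besua
Detore: *betoa > bitoa > bisoa  (by vowel merger, intervocalic lenition)
Delur: start from *betoa.
  rule 1: no change — betoa
  rule 2: no change — betoa
  rule 3 (vowel merger): betoa → bitoa
  rule 4 (vowel merger): bitoa → bitoe
  ⇒ Delur bitoe
*betoa is the unique common source.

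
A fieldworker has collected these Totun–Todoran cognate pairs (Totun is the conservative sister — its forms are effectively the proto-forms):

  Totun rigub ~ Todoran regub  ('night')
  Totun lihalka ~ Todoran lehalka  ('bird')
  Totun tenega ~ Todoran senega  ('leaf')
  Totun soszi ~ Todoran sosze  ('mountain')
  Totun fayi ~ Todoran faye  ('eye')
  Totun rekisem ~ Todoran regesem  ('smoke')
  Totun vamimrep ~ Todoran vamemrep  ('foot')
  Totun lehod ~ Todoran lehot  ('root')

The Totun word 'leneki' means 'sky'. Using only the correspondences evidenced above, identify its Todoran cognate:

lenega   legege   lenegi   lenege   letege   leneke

rekisem ~ regesem — Totun k corresponds to Todoran g between vowels (before a front vowel).
soszi ~ sosze, fayi ~ faye — Totun i corresponds to Todoran e word-finally.
Applying these to Totun 'leneki':
  leneki → lenegi   (k→g between vowels (before a front vowel))
  lenegi → lenege   (i→e word-finally)
So the Todoran cognate is 'lenege'.

lenege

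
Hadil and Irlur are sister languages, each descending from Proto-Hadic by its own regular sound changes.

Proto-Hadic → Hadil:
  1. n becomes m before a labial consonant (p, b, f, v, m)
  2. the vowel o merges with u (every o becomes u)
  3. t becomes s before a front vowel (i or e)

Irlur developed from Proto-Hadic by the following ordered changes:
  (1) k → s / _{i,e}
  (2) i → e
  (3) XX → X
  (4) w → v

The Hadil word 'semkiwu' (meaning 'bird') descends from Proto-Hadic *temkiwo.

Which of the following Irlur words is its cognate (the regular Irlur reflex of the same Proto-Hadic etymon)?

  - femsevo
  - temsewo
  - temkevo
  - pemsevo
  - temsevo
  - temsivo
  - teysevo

Irlur: *temkiwo
  temkiwo → temsiwo   [palatalisation]
  temsiwo → temsewo   [vowel merger]
  temsewo (rule 3 does not apply)
  temsewo → temsevo   [unconditioned shift]
  giving Irlur temsevo.
Only 'temsevo' matches the regular Irlur development of *temkiwo.

temsevo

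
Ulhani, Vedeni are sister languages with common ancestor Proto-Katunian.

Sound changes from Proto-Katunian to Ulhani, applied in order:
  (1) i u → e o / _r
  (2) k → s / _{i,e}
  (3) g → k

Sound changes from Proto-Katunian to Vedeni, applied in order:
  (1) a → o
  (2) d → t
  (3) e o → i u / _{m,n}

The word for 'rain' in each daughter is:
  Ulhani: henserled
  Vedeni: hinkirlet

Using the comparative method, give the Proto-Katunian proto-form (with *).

*henkirled

Position 9: Ulhani has d, Vedeni has t. Ulhani preserves d here (none of its changes turn any other segment into d), so the proto-segment is *d.
Position 5: Ulhani has e, Vedeni has i. Taking the neighbouring segments as reconstructed: Ulhani e could go back to *e or *i; Vedeni i can only go back to *i — the one source consistent with every daughter is *i.
Verify the candidate proto-form against each daughter:
Ulhani: start from *henkirled.
  rule 1 (pre-rhotic lowering): henkirled → henkerled
  rule 2 (palatalisation): henkerled → henserled
  rule 3: no change — henserled
  ⇒ Ulhani henserled
Vedeni: *henkirled
  henkirled (rule 1 does not apply)
  henkirled → henkirlet   [unconditioned shift]
  henkirlet → hinkirlet   [pre-nasal raising]
  giving Vedeni hinkirlet.
Only *henkirled yields all of Ulhani henserled, Vedeni hinkirlet.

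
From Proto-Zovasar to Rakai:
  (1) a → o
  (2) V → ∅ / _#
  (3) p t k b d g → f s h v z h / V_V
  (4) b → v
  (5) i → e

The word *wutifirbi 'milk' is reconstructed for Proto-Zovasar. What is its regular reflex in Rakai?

Rakai: *wutifirbi > wutifirb > wusifirb > wusifirv > wuseferv  (by apocope, intervocalic lenition, unconditioned shift, vowel merger)

wuseferv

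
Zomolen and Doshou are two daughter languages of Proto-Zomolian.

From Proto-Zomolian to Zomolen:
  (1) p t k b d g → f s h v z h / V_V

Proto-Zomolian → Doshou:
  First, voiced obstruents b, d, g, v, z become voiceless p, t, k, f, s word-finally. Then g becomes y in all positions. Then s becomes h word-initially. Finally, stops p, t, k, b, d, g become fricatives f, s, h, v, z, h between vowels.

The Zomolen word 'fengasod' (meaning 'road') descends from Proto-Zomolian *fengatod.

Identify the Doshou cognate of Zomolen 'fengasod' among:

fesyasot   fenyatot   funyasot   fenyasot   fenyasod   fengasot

fenyasot

Doshou: *fengatod > fengatot > fenyatot > fenyasot  (by final devoicing, unconditioned shift, intervocalic lenition)
The other candidates each miss or misapply at least one Doshou change.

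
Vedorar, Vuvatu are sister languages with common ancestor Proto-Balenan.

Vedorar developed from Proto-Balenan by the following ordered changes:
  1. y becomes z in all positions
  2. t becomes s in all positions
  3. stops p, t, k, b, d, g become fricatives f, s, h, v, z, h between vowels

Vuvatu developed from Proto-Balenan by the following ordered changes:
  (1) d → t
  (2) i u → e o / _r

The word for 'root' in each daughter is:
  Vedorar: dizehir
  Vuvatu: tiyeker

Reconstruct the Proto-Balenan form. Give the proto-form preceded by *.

*diyekir

Position 5: Vedorar has h, Vuvatu has k. Vuvatu preserves k here (none of its changes turn any other segment into k), so the proto-segment is *k.
Position 3: Vedorar has z, Vuvatu has y. Vuvatu preserves y here (none of its changes turn any other segment into y), so the proto-segment is *y.
Verify the candidate proto-form against each daughter:
Vedorar: start from *diyekir.
  rule 1 (unconditioned shift): diyekir → dizekir
  rule 2: no change — dizekir
  rule 3 (intervocalic lenition): dizekir → dizehir
  ⇒ Vedorar dizehir
Vuvatu: *diyekir
  diyekir → tiyekir   [unconditioned shift]
  tiyekir → tiyeker   [pre-rhotic lowering]
  giving Vuvatu tiyeker.
No other proto-form is consistent with every reflex, so the reconstruction is *diyekir.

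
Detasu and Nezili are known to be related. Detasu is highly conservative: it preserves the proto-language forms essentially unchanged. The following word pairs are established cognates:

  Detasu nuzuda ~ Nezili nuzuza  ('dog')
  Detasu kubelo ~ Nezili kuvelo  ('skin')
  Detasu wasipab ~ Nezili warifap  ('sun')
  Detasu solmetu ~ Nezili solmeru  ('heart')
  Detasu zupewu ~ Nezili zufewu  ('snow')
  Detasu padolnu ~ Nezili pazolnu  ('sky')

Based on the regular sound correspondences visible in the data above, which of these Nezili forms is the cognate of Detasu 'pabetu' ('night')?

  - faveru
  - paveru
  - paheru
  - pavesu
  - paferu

kubelo ~ kuvelo — Detasu b corresponds to Nezili v between vowels (before a front vowel).
solmetu ~ solmeru — Detasu t corresponds to Nezili r between vowels (before a back vowel).
Applying these to Detasu 'pabetu':
  pabetu → pavetu   (b→v between vowels (before a front vowel))
  pavetu → paveru   (t→r between vowels (before a back vowel))
So the Nezili cognate is 'paveru'.

paveru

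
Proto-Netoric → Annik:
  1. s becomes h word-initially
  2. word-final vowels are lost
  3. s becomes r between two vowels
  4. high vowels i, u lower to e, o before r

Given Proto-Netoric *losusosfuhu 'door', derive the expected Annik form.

lororosfuh

Annik: *losusosfuhu
  losusosfuhu (rule 1 does not apply)
  losusosfuhu → losusosfuh   [apocope]
  losusosfuh → lorurosfuh   [rhotacism]
  lorurosfuh → lororosfuh   [pre-rhotic lowering]
  giving Annik lororosfuh.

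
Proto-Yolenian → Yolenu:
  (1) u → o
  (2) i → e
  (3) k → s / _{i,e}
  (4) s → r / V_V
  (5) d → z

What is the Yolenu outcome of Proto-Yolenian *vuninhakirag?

vonenharerag

Yolenu: *vuninhakirag > voninhakirag > vonenhakerag > vonenhaserag > vonenharerag  (by vowel merger, vowel merger, palatalisation, rhotacism)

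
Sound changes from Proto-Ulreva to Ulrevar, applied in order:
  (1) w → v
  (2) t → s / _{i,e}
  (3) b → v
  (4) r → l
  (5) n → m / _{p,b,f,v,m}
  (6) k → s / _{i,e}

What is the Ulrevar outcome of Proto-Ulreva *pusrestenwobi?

Ulrevar: *pusrestenwobi
  pusrestenwobi → pusrestenvobi   [unconditioned shift]
  pusrestenvobi → pusressenvobi   [palatalisation]
  pusressenvobi → pusressenvovi   [unconditioned shift]
  pusressenvovi → puslessenvovi   [unconditioned shift]
  puslessenvovi → puslessemvovi   [nasal place assimilation]
  puslessemvovi (rule 6 does not apply)
  giving Ulrevar puslessemvovi.

puslessemvovi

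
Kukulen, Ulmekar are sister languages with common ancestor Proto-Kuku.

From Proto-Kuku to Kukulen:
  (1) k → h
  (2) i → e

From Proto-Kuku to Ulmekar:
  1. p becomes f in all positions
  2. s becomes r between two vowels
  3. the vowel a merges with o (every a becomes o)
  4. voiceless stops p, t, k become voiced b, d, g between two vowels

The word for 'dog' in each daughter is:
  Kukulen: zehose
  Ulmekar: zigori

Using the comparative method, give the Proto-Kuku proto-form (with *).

Position 6: Kukulen has e, Ulmekar has i. Ulmekar preserves i here (none of its changes turn any other segment into i), so the proto-segment is *i.
Position 3: Kukulen has h, Ulmekar has g. Taking the neighbouring segments as reconstructed: Kukulen h could go back to *k or *h; Ulmekar g could go back to *k or *g — the one source consistent with every daughter is *k.
This points to *zikosi. Verify forward in each daughter:
Kukulen: start from *zikosi.
  rule 1 (unconditioned shift): zikosi → zihosi
  rule 2 (vowel merger): zihosi → zehose
  ⇒ Kukulen zehose
Ulmekar: start from *zikosi.
  rule 1: no change — zikosi
  rule 2 (rhotacism): zikosi → zikori
  rule 3: no change — zikori
  rule 4 (intervocalic voicing): zikori → zigori
  ⇒ Ulmekar zigori
Only *zikosi yields all of Kukulen zehose, Ulmekar zigori.

*zikosi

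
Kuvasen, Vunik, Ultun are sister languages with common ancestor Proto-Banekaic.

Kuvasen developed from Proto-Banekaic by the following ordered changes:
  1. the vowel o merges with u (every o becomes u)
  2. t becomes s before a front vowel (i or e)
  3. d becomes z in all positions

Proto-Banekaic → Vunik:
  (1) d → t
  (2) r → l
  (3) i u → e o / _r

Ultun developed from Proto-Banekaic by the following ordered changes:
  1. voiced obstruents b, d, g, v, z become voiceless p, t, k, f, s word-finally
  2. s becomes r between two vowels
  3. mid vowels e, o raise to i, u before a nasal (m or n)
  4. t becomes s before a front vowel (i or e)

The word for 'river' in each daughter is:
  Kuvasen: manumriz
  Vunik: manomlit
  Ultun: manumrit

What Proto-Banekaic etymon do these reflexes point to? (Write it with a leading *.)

Position 4: Kuvasen has u, Vunik has o, Ultun has u. Taking the neighbouring segments as reconstructed: Kuvasen u could go back to *o or *u; Vunik o can only go back to *o; Ultun u could go back to *o or *u — the one source consistent with every daughter is *o.
Position 6: Kuvasen has r, Vunik has l, Ultun has r. Kuvasen preserves r here (none of its changes turn any other segment into r), so the proto-segment is *r.
Verify the candidate proto-form against each daughter:
Kuvasen: *manomrid > manumrid > manumriz  (by vowel merger, unconditioned shift)
Vunik: *manomrid
  manomrid → manomrit   [unconditioned shift]
  manomrit → manomlit   [unconditioned shift]
  manomlit (rule 3 does not apply)
  giving Vunik manomlit.
Ultun: start from *manomrid.
  rule 1 (final devoicing): manomrid → manomrit
  rule 2: no change — manomrit
  rule 3 (pre-nasal raising): manomrit → manumrit
  rule 4: no change — manumrit
  ⇒ Ultun manumrit
*manomrid is the unique common source.

*manomrid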